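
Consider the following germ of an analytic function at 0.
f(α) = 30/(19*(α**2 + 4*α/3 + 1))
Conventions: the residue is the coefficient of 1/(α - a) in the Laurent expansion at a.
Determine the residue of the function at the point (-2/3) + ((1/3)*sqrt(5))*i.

The residue is -((9/19)*sqrt(5))*i.

The factor α**2 + 4*α/3 + 1 splits as (α - a)(α - a') with a = (-2/3) + ((1/3)*sqrt(5))*i, a' = (-2/3) - ((1/3)*sqrt(5))*i. At the order-1 pole a set g(α) = (α - a)*f(α) = [30/19] / (α - a').
Simple pole: residue = g(a) at a = (-2/3) + ((1/3)*sqrt(5))*i, which is -((9/19)*sqrt(5))*i.


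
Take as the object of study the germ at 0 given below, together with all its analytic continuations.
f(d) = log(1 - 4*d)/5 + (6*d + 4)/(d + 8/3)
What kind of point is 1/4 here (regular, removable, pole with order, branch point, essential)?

The term (1/5)*log(1 - d/(1/4)) has argument 1 - 1/4/(1/4) = 0 at 1/4: a logarithmic (infinitely-sheeted) branch point; the remaining terms are analytic or single-valued there.

The point is a logarithmic branch point.


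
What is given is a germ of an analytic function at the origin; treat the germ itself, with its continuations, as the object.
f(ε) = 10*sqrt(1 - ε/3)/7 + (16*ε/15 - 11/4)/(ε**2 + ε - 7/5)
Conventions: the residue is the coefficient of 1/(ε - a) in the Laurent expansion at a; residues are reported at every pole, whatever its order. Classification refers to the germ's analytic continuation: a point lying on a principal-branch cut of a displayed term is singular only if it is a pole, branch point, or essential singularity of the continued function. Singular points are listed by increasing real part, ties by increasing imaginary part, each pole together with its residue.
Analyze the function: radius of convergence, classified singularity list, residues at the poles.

Radius of convergence at 0: -1/2 + (1/10)*sqrt(165).
At -1/2 - (1/10)*sqrt(165): a pole of order 1; residue 8/15 + (197/1980)*sqrt(165).
At -1/2 + (1/10)*sqrt(165): a pole of order 1; residue 8/15 - (197/1980)*sqrt(165).
At 3: an algebraic (square-root) branch point.

Denominator factor (ε**2 + ε - 7/5): discriminant 33/5, real irrational roots -1/2 + (1/10)*sqrt(165) and -1/2 - (1/10)*sqrt(165); poles of order 1, moduli -1/2 + (1/10)*sqrt(165) and 1/2 + (1/10)*sqrt(165).
Branch term (10/7)*sqrt(1 - ε/(3)): its argument vanishes at ε = 3, a square-root branch point, modulus 3.
The radius of convergence is the smallest modulus among the singular points: -1/2 + (1/10)*sqrt(165).
The branch term is analytic at -1/2 - (1/10)*sqrt(165) and contributes nothing to the residue; only the rational part matters.
The factor ε**2 + ε - 7/5 splits as (ε - a)(ε - a') with a = -1/2 - (1/10)*sqrt(165), a' = -1/2 + (1/10)*sqrt(165). At the order-1 pole a set g(ε) = (ε - a)*(rational part) = [16*ε/15 - 11/4] / (ε - a').
Simple pole: residue = g(a) at a = -1/2 - (1/10)*sqrt(165), which is 8/15 + (197/1980)*sqrt(165).
The branch term is analytic at -1/2 + (1/10)*sqrt(165) and contributes nothing to the residue; only the rational part matters.
The factor ε**2 + ε - 7/5 splits as (ε - a)(ε - a') with a = -1/2 + (1/10)*sqrt(165), a' = -1/2 - (1/10)*sqrt(165). At the order-1 pole a set g(ε) = (ε - a)*(rational part) = [16*ε/15 - 11/4] / (ε - a').
Simple pole: residue = g(a) at a = -1/2 + (1/10)*sqrt(165), which is 8/15 - (197/1980)*sqrt(165).
List the singular points by increasing real part (a conjugate pair: the negative imaginary part first).


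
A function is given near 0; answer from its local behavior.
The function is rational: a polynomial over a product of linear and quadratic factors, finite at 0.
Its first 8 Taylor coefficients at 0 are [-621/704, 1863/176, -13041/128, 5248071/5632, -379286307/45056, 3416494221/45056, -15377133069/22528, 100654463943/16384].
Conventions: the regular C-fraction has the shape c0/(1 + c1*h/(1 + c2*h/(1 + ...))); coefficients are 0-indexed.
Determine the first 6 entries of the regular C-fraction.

The regular C-fraction coefficients are [-621/704, 12, -19/8, 295/152, -1245/4484, 527193/489700].

Taylor coefficients (read off): a_0 = -621/704, a_1 = 1863/176, a_2 = -13041/128, a_3 = 5248071/5632, a_4 = -379286307/45056, a_5 = 3416494221/45056.
c0 = a_0 = -621/704. Peel one level at a time: if S = 1 + c*h/S' with S'(0) = 1, then c is the h-coefficient of S and S' = c*h/(S - 1).
S_1 = c0/f = 1 + (12)*h + (57/2)*h^2 + ...; c1 = 12.
S_2 = c1*h/(S_1 - 1) = 1 + (-19/8)*h + (295/64)*h^2 + ...; c2 = -19/8.
S_3 = c2*h/(S_2 - 1) = 1 + (295/152)*h + (6225/11552)*h^2 + ...; c3 = 295/152.
S_4 = c3*h/(S_3 - 1) = 1 + (-1245/4484)*h + (83241/278480)*h^2 + ...; c4 = -1245/4484.
S_5 = c4*h/(S_4 - 1) = 1 + (527193/489700)*h + ...; c5 = 527193/489700.


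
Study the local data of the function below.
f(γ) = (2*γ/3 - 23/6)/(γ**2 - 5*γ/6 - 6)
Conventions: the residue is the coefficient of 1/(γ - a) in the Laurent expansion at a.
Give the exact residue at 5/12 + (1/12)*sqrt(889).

The factor γ**2 - 5*γ/6 - 6 splits as (γ - a)(γ - a') with a = 5/12 + (1/12)*sqrt(889), a' = 5/12 - (1/12)*sqrt(889). At the order-1 pole a set g(γ) = (γ - a)*f(γ) = [2*γ/3 - 23/6] / (γ - a').
Simple pole: residue = g(a) at a = 5/12 + (1/12)*sqrt(889), which is 1/3 - (64/2667)*sqrt(889).

The residue is 1/3 - (64/2667)*sqrt(889).


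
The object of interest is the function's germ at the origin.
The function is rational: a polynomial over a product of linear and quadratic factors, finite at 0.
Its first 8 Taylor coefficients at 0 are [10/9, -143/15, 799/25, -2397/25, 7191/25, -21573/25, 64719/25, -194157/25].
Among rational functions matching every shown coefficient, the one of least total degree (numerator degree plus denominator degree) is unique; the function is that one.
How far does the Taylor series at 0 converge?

No rational of total degree below 3 reproduces all 8 coefficients; solving the [2/1] Pade equations on them gives f(y) = (28*y**2/25 - 31*y/15 + 10/27)/(y + 1/3), whose expansion matches every shown term.
Denominator factor (y + 1/3): pole of order 1 at -1/3, modulus 1/3.
The radius of convergence is the smallest modulus among the singular points: 1/3.

The radius of convergence is 1/3.


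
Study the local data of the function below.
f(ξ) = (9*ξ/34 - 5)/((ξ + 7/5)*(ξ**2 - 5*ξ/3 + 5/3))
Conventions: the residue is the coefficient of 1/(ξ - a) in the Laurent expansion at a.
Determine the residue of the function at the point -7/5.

The residue is -4565/5066.

At the order-1 pole -7/5 set g(ξ) = (ξ - (-7/5))*f(ξ) = (9*ξ/34 - 5)/(ξ**2 - 5*ξ/3 + 5/3).
Simple pole: residue = g(a) at a = -7/5, which is -4565/5066.


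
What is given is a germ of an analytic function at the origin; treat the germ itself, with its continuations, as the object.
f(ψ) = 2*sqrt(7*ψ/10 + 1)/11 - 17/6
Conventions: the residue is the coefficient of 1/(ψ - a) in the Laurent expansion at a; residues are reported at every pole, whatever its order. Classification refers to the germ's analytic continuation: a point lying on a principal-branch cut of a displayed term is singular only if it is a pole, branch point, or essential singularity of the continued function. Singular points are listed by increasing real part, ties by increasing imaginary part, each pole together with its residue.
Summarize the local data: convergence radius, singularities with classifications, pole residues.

Branch term (2/11)*sqrt(1 - ψ/(-10/7)): its argument vanishes at ψ = -10/7, a square-root branch point, modulus 10/7.
The radius of convergence is the smallest modulus among the singular points: 10/7.

Radius of convergence at 0: 10/7.
At -10/7: an algebraic (square-root) branch point.


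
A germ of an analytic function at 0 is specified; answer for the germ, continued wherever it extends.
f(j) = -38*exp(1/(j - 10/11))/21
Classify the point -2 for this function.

The point is a regular point.

There is no denominator, hence no pole anywhere.
The essential point of exp(1/(j - (10/11))) is 10/11, not -2.
So the germ continues analytically to -2.


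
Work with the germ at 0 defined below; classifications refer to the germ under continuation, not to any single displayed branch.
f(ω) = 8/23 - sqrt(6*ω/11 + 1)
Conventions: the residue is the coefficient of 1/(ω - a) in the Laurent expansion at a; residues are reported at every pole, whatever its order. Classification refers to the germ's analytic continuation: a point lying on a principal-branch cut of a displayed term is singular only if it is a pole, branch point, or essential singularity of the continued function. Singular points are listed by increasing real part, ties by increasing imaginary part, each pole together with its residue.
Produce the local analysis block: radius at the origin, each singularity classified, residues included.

Branch term (-1)*sqrt(1 - ω/(-11/6)): its argument vanishes at ω = -11/6, a square-root branch point, modulus 11/6.
The radius of convergence is the smallest modulus among the singular points: 11/6.

Radius of convergence at 0: 11/6.
At -11/6: an algebraic (square-root) branch point.


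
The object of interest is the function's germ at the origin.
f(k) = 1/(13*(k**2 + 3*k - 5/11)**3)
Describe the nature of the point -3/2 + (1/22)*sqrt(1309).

The point is a pole of order 3.

The denominator factor k**2 + 3*k - 5/11 vanishes at -3/2 + (1/22)*sqrt(1309) and appears to the power 3; the numerator there equals 1/13, nonzero, and no other factor vanishes.
Hence a pole whose order is the multiplicity, 3.


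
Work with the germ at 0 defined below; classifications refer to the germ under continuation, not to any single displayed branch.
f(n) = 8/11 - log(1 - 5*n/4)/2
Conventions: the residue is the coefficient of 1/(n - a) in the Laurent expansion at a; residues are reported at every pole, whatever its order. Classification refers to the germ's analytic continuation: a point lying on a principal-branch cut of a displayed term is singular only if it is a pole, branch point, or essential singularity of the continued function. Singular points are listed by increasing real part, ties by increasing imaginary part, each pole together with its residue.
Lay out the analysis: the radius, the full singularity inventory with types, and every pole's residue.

Radius of convergence at 0: 4/5.
At 4/5: a logarithmic branch point.

Branch term (-1/2)*log(1 - n/(4/5)): its argument vanishes at n = 4/5, a logarithmic branch point, modulus 4/5.
The radius of convergence is the smallest modulus among the singular points: 4/5.


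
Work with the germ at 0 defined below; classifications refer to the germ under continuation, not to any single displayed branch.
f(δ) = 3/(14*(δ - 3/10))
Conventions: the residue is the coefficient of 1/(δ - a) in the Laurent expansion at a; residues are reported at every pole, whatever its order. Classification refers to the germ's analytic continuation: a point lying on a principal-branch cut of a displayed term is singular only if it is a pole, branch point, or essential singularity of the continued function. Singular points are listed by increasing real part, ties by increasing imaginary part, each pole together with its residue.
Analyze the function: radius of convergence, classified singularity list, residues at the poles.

Denominator factor (δ - 3/10): pole of order 1 at 3/10, modulus 3/10.
The radius of convergence is the smallest modulus among the singular points: 3/10.
At the order-1 pole 3/10 set g(δ) = (δ - (3/10))*f(δ) = 3/14.
Simple pole: residue = g(a) at a = 3/10, which is 3/14.

Radius of convergence at 0: 3/10.
At 3/10: a pole of order 1; residue 3/14.


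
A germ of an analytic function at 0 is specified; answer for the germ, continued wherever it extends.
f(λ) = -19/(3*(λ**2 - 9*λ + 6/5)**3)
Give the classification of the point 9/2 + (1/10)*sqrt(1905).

The point is a pole of order 3.

The denominator factor λ**2 - 9*λ + 6/5 vanishes at 9/2 + (1/10)*sqrt(1905) and appears to the power 3; the numerator there equals -19/3, nonzero, and no other factor vanishes.
Hence a pole whose order is the multiplicity, 3.


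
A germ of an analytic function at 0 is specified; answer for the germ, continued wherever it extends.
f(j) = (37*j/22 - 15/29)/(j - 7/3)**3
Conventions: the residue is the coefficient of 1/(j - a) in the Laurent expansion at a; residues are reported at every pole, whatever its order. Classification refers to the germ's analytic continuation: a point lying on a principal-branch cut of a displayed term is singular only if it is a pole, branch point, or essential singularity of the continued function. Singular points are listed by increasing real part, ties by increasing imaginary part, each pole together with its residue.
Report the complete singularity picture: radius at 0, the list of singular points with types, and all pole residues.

Denominator factor (j - 7/3)^3: pole of order 3 at 7/3, modulus 7/3.
The radius of convergence is the smallest modulus among the singular points: 7/3.
At the order-3 pole 7/3 set g(j) = (j - (7/3))^3*f(j) = 37*j/22 - 15/29.
Order-3 pole: residue = g''(a)/2; g''(7/3) = 0, so the residue is 0.

Radius of convergence at 0: 7/3.
At 7/3: a pole of order 3; residue 0.


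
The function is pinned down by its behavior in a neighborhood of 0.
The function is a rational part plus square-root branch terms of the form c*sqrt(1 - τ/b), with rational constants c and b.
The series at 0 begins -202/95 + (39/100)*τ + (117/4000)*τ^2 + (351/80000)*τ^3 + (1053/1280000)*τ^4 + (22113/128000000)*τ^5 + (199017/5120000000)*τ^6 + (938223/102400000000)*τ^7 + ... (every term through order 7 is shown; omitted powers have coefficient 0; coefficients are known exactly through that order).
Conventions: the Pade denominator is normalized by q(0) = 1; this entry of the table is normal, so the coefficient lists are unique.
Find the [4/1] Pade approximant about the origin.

Taylor coefficients needed (read off): a_0 = -202/95, a_1 = 39/100, a_2 = 117/4000, a_3 = 351/80000, a_4 = 1053/1280000, a_5 = 22113/128000000.
Write the denominator as Q(τ) = 1 + q1*τ. Requiring Q*f - P = O(τ^6) with deg P <= 4 kills the coefficients of τ^5..τ^5 in Q*f:
  τ^5: a_5 + q1*a_4 = 0, i.e. 22113/128000000 + (1053/1280000)*q1 = 0.
Solving this linear system: q1 = -21/100.
The numerator is Q*f truncated at degree 4: P0 = a_0 = -202/95; P1 = a_1 + q1*a_0 = 7947/9500; P2 = a_2 + q1*a_1 = -1053/20000; P3 = a_3 + q1*a_2 = -351/200000; P4 = a_4 + q1*a_3 = -3159/32000000.

The Pade approximant has numerator coefficients [-202/95, 7947/9500, -1053/20000, -351/200000, -3159/32000000]; denominator coefficients [1, -21/100].


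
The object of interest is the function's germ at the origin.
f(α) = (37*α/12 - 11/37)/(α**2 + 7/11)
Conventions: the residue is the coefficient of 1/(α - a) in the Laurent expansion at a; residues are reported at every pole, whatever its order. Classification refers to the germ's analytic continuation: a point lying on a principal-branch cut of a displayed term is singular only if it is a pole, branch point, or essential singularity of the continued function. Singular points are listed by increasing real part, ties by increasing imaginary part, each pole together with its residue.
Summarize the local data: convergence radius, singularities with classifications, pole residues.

Radius of convergence at 0: (1/11)*sqrt(77).
At -((1/11)*sqrt(77))*i: a pole of order 1; residue (37/24) - ((11/518)*sqrt(77))*i.
At ((1/11)*sqrt(77))*i: a pole of order 1; residue (37/24) + ((11/518)*sqrt(77))*i.

Denominator factor (α**2 + 7/11): discriminant -28/11, complex-conjugate roots ((1/11)*sqrt(77))*i and -((1/11)*sqrt(77))*i; poles of order 1, moduli (1/11)*sqrt(77) and (1/11)*sqrt(77).
The radius of convergence is the smallest modulus among the singular points: (1/11)*sqrt(77).
The factor α**2 + 7/11 splits as (α - a)(α - a') with a = -((1/11)*sqrt(77))*i, a' = ((1/11)*sqrt(77))*i. At the order-1 pole a set g(α) = (α - a)*f(α) = [37*α/12 - 11/37] / (α - a').
Simple pole: residue = g(a) at a = -((1/11)*sqrt(77))*i, which is (37/24) - ((11/518)*sqrt(77))*i.
The factor α**2 + 7/11 splits as (α - a)(α - a') with a = ((1/11)*sqrt(77))*i, a' = -((1/11)*sqrt(77))*i. At the order-1 pole a set g(α) = (α - a)*f(α) = [37*α/12 - 11/37] / (α - a').
Simple pole: residue = g(a) at a = ((1/11)*sqrt(77))*i, which is (37/24) + ((11/518)*sqrt(77))*i.
List the singular points by increasing real part (a conjugate pair: the negative imaginary part first).


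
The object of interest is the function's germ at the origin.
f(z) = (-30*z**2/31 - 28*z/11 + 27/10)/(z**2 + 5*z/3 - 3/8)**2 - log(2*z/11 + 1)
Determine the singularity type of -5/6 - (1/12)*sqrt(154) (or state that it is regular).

The denominator factor z**2 + 5*z/3 - 3/8 vanishes at -5/6 - (1/12)*sqrt(154) and appears to the power 2; the numerator there equals 21239/6820 + (53/682)*sqrt(154), nonzero, and no other factor vanishes.
The branch terms are analytic at this point.
Hence a pole whose order is the multiplicity, 2.

The point is a pole of order 2.


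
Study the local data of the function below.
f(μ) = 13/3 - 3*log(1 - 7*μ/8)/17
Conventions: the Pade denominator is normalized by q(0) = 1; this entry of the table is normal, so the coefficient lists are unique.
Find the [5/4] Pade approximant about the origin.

Taylor coefficients needed (expand at 0): a_0 = 13/3, a_1 = 21/136, a_2 = 147/2176, a_3 = 343/8704, a_4 = 7203/278528, a_5 = 50421/2785280, a_6 = 117649/8912896, a_7 = 352947/35651584, a_8 = 17294403/2281701376, a_9 = 40353607/6845104128.
Write the denominator as Q(μ) = 1 + q1*μ + q2*μ^2 + q3*μ^3 + q4*μ^4. Requiring Q*f - P = O(μ^10) with deg P <= 5 kills the coefficients of μ^6..μ^9 in Q*f:
  μ^6: a_6 + q1*a_5 + q2*a_4 + q3*a_3 + q4*a_2 = 0, i.e. 117649/8912896 + (50421/2785280)*q1 + (7203/278528)*q2 + (343/8704)*q3 + (147/2176)*q4 = 0.
  μ^7: a_7 + q1*a_6 + q2*a_5 + q3*a_4 + q4*a_3 = 0, i.e. 352947/35651584 + (117649/8912896)*q1 + (50421/2785280)*q2 + (7203/278528)*q3 + (343/8704)*q4 = 0.
  μ^8: a_8 + q1*a_7 + q2*a_6 + q3*a_5 + q4*a_4 = 0, i.e. 17294403/2281701376 + (352947/35651584)*q1 + (117649/8912896)*q2 + (50421/2785280)*q3 + (7203/278528)*q4 = 0.
  μ^9: a_9 + q1*a_8 + q2*a_7 + q3*a_6 + q4*a_5 = 0, i.e. 40353607/6845104128 + (17294403/2281701376)*q1 + (352947/35651584)*q2 + (117649/8912896)*q3 + (50421/2785280)*q4 = 0.
Solving this linear system: q1 = -35/18, q2 = 245/192, q3 = -245/768, q4 = 1715/73728.
The numerator is Q*f truncated at degree 5: P0 = a_0 = 13/3; P1 = a_1 + q1*a_0 = -30373/3672; P2 = a_2 + q1*a_1 + q2*a_0 = 103733/19584; P3 = a_3 + q1*a_2 + q2*a_1 + q3*a_0 = -50029/39168; P4 = a_4 + q1*a_3 + q2*a_2 + q3*a_1 + q4*a_0 = 654101/7520256; P5 = a_5 + q1*a_4 + q2*a_3 + q3*a_2 + q4*a_1 = 2401/16711680.

The Pade approximant has numerator coefficients [13/3, -30373/3672, 103733/19584, -50029/39168, 654101/7520256, 2401/16711680]; denominator coefficients [1, -35/18, 245/192, -245/768, 1715/73728].


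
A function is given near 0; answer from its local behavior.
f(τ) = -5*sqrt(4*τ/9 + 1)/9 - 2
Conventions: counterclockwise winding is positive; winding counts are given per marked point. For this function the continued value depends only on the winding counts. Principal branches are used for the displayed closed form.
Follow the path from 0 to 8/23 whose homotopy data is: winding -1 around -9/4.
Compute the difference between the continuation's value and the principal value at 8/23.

The rational part is single-valued and drops out of the difference; each branch term changes only by its own monodromy.
(-5/9)*sqrt(1 - τ/(-9/4)): winding -1 is odd, the square root flips sign, contributing -2*(-5/9)*sqrt(1 - (8/23)/(-9/4)) = -2*(-5/9)*sqrt(239/207) = (10/621)*sqrt(5497).
Summing the contributions at τ = 8/23 gives (10/621)*sqrt(5497).

Continued minus principal equals (10/621)*sqrt(5497).


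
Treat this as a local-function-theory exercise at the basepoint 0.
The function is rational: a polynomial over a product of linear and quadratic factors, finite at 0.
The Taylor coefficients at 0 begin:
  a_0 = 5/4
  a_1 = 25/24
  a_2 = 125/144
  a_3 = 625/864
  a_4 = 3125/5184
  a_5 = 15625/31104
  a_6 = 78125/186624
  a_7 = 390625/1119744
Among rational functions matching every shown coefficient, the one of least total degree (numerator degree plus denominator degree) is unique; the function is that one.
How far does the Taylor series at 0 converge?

No rational of total degree below 1 reproduces all 8 coefficients; solving the [0/1] Pade equations on them gives f(ε) = -3/(2*(ε - 6/5)), whose expansion matches every shown term.
Denominator factor (ε - 6/5): pole of order 1 at 6/5, modulus 6/5.
The radius of convergence is the smallest modulus among the singular points: 6/5.

The radius of convergence is 6/5.


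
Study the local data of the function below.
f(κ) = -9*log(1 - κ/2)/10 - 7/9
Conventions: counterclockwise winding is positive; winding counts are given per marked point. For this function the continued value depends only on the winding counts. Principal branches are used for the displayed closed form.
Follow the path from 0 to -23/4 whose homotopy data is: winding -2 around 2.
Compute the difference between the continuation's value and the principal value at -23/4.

The rational part is single-valued and drops out of the difference; each branch term changes only by its own monodromy.
(-9/10)*log(1 - κ/(2)): each positive loop around 2 adds 2*pi*i to the log, so winding -2 contributes (-9/10)*(-2)*2*pi*i = (18/5)*pi*i.
Summing the contributions at κ = -23/4 gives (18/5)*pi*i.

Continued minus principal equals (18/5)*pi*i.


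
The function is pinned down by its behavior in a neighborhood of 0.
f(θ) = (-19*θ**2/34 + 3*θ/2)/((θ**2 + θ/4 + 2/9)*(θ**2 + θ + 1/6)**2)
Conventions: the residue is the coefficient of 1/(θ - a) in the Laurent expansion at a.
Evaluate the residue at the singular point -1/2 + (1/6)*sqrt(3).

The residue is 9827568/2190977 + (41217642/2190977)*sqrt(3).

The factor θ**2 + θ + 1/6 splits as (θ - a)(θ - a') with a = -1/2 + (1/6)*sqrt(3), a' = -1/2 - (1/6)*sqrt(3). At the order-2 pole a set g(θ) = (θ - a)^2*f(θ) = [(-19*θ**2/34 + 3*θ/2)/(θ**2 + θ/4 + 2/9)] / (θ - a')^2.
Order-2 pole: residue = g'(a); g'(-1/2 + (1/6)*sqrt(3)) = 9827568/2190977 + (41217642/2190977)*sqrt(3), so the residue is 9827568/2190977 + (41217642/2190977)*sqrt(3).


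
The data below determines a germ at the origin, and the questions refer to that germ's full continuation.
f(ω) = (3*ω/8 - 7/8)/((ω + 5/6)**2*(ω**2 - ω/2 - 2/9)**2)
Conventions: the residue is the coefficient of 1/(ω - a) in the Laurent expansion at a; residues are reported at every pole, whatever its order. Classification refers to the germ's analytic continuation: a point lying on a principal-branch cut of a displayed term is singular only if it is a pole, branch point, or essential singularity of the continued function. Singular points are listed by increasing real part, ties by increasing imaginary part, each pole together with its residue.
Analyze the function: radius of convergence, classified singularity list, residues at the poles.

Denominator factor (ω**2 - ω/2 - 2/9)^2: discriminant 41/36, real irrational roots 1/4 + (1/12)*sqrt(41) and 1/4 - (1/12)*sqrt(41); poles of order 2, moduli 1/4 + (1/12)*sqrt(41) and -1/4 + (1/12)*sqrt(41).
Denominator factor (ω + 5/6)^2: pole of order 2 at -5/6, modulus 5/6.
The radius of convergence is the smallest modulus among the singular points: -1/4 + (1/12)*sqrt(41).
At the order-2 pole -5/6 set g(ω) = (ω - (-5/6))^2*f(ω) = (3*ω/8 - 7/8)/(ω**2 - ω/2 - 2/9)**2.
Order-2 pole: residue = g'(a); g'(-5/6) = -56133/8192, so the residue is -56133/8192.
The factor ω**2 - ω/2 - 2/9 splits as (ω - a)(ω - a') with a = 1/4 - (1/12)*sqrt(41), a' = 1/4 + (1/12)*sqrt(41). At the order-2 pole a set g(ω) = (ω - a)^2*f(ω) = [(3*ω/8 - 7/8)/(ω + 5/6)**2] / (ω - a')^2.
Order-2 pole: residue = g'(a); g'(1/4 - (1/12)*sqrt(41)) = 56133/16384 + (11583081/27541504)*sqrt(41), so the residue is 56133/16384 + (11583081/27541504)*sqrt(41).
The factor ω**2 - ω/2 - 2/9 splits as (ω - a)(ω - a') with a = 1/4 + (1/12)*sqrt(41), a' = 1/4 - (1/12)*sqrt(41). At the order-2 pole a set g(ω) = (ω - a)^2*f(ω) = [(3*ω/8 - 7/8)/(ω + 5/6)**2] / (ω - a')^2.
Order-2 pole: residue = g'(a); g'(1/4 + (1/12)*sqrt(41)) = 56133/16384 - (11583081/27541504)*sqrt(41), so the residue is 56133/16384 - (11583081/27541504)*sqrt(41).
List the singular points by increasing real part (a conjugate pair: the negative imaginary part first).

Radius of convergence at 0: -1/4 + (1/12)*sqrt(41).
At -5/6: a pole of order 2; residue -56133/8192.
At 1/4 - (1/12)*sqrt(41): a pole of order 2; residue 56133/16384 + (11583081/27541504)*sqrt(41).
At 1/4 + (1/12)*sqrt(41): a pole of order 2; residue 56133/16384 - (11583081/27541504)*sqrt(41).


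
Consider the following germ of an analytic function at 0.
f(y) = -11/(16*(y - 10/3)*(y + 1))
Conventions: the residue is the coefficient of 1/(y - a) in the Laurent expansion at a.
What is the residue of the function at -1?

At the order-1 pole -1 set g(y) = (y - (-1))*f(y) = -11/(16*(y - 10/3)).
Simple pole: residue = g(a) at a = -1, which is 33/208.

The residue is 33/208.


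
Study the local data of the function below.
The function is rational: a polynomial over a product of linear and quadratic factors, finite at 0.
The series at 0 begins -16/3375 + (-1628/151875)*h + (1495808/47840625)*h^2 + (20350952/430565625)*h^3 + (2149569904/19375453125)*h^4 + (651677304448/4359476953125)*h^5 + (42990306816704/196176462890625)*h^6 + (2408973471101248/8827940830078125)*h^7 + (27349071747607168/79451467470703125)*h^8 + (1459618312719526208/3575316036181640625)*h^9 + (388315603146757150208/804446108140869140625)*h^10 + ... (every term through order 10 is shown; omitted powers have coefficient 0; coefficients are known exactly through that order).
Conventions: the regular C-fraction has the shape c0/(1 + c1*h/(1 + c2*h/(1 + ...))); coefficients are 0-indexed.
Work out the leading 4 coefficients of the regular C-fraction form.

Taylor coefficients (read off): a_0 = -16/3375, a_1 = -1628/151875, a_2 = 1495808/47840625, a_3 = 20350952/430565625.
c0 = a_0 = -16/3375. Peel one level at a time: if S = 1 + c*h/S' with S'(0) = 1, then c is the h-coefficient of S and S' = c*h/(S - 1).
S_1 = c0/f = 1 + (-407/180)*h + (295039/25200)*h^2 + ...; c1 = -407/180.
S_2 = c1*h/(S_1 - 1) = 1 + (295039/56980)*h + (7863515782/608760075)*h^2 + ...; c2 = 295039/56980.
S_3 = c2*h/(S_2 - 1) = 1 + (-31454063128/12608491665)*h + ...; c3 = -31454063128/12608491665.

The regular C-fraction coefficients are [-16/3375, -407/180, 295039/56980, -31454063128/12608491665].


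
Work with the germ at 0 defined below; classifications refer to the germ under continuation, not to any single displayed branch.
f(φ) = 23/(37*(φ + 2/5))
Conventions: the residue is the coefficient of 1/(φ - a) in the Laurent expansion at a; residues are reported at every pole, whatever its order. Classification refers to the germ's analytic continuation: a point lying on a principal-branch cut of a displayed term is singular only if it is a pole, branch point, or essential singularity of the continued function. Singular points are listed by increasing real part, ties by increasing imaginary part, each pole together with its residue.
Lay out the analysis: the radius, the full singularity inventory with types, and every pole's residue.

Radius of convergence at 0: 2/5.
At -2/5: a pole of order 1; residue 23/37.

Denominator factor (φ + 2/5): pole of order 1 at -2/5, modulus 2/5.
The radius of convergence is the smallest modulus among the singular points: 2/5.
At the order-1 pole -2/5 set g(φ) = (φ - (-2/5))*f(φ) = 23/37.
Simple pole: residue = g(a) at a = -2/5, which is 23/37.


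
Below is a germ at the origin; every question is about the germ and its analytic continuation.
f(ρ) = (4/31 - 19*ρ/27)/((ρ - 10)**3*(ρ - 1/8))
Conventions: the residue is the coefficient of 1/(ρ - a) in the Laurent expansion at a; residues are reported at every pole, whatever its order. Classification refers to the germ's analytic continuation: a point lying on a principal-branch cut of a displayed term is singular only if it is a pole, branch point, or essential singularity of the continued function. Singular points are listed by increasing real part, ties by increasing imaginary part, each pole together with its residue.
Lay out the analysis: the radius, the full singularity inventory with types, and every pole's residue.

Radius of convergence at 0: 1/8.
At 1/8: a pole of order 1; residue -17600/412673643.
At 10: a pole of order 3; residue 17600/412673643.

Denominator factor (ρ - 10)^3: pole of order 3 at 10, modulus 10.
Denominator factor (ρ - 1/8): pole of order 1 at 1/8, modulus 1/8.
The radius of convergence is the smallest modulus among the singular points: 1/8.
At the order-1 pole 1/8 set g(ρ) = (ρ - (1/8))*f(ρ) = (4/31 - 19*ρ/27)/(ρ - 10)**3.
Simple pole: residue = g(a) at a = 1/8, which is -17600/412673643.
At the order-3 pole 10 set g(ρ) = (ρ - (10))^3*f(ρ) = (4/31 - 19*ρ/27)/(ρ - 1/8).
Order-3 pole: residue = g''(a)/2; g''(10) = 35200/412673643, so the residue is 17600/412673643.
List the singular points by increasing real part (a conjugate pair: the negative imaginary part first).


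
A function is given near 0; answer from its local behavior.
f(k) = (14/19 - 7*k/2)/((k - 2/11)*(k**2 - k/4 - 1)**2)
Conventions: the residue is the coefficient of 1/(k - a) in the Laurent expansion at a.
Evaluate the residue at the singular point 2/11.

At the order-1 pole 2/11 set g(k) = (k - (2/11))*f(k) = (14/19 - 7*k/2)/(k**2 - k/4 - 1)**2.
Simple pole: residue = g(a) at a = 2/11, which is 15972/162925.

The residue is 15972/162925.


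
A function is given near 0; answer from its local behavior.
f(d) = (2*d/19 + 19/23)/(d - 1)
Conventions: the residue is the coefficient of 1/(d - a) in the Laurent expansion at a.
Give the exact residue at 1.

The residue is 407/437.

At the order-1 pole 1 set g(d) = (d - (1))*f(d) = 2*d/19 + 19/23.
Simple pole: residue = g(a) at a = 1, which is 407/437.


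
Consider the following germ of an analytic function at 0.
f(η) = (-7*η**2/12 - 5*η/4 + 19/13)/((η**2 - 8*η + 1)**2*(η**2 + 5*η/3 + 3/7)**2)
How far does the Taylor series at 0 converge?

The radius of convergence is 4 - sqrt(15).

Denominator factor (η**2 - 8*η + 1)^2: discriminant 60, real irrational roots 4 + sqrt(15) and 4 - sqrt(15); poles of order 2, moduli 4 + sqrt(15) and 4 - sqrt(15).
Denominator factor (η**2 + 5*η/3 + 3/7)^2: discriminant 67/63, real irrational roots -5/6 + (1/42)*sqrt(469) and -5/6 - (1/42)*sqrt(469); poles of order 2, moduli 5/6 - (1/42)*sqrt(469) and 5/6 + (1/42)*sqrt(469).
The radius of convergence is the smallest modulus among the singular points: 4 - sqrt(15).


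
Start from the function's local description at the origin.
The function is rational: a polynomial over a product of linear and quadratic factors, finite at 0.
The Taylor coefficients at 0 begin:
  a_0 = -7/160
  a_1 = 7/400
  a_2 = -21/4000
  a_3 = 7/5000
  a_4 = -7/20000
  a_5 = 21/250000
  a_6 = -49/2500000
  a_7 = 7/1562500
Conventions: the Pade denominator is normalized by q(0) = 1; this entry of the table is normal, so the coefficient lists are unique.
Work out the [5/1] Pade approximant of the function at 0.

The Pade approximant has numerator coefficients [-7/160, 7/960, -7/6000, 7/40000, -7/300000, 7/3000000]; denominator coefficients [1, 7/30].

Taylor coefficients needed (read off): a_0 = -7/160, a_1 = 7/400, a_2 = -21/4000, a_3 = 7/5000, a_4 = -7/20000, a_5 = 21/250000, a_6 = -49/2500000.
Write the denominator as Q(ε) = 1 + q1*ε. Requiring Q*f - P = O(ε^7) with deg P <= 5 kills the coefficients of ε^6..ε^6 in Q*f:
  ε^6: a_6 + q1*a_5 = 0, i.e. -49/2500000 + (21/250000)*q1 = 0.
Solving this linear system: q1 = 7/30.
The numerator is Q*f truncated at degree 5: P0 = a_0 = -7/160; P1 = a_1 + q1*a_0 = 7/960; P2 = a_2 + q1*a_1 = -7/6000; P3 = a_3 + q1*a_2 = 7/40000; P4 = a_4 + q1*a_3 = -7/300000; P5 = a_5 + q1*a_4 = 7/3000000.


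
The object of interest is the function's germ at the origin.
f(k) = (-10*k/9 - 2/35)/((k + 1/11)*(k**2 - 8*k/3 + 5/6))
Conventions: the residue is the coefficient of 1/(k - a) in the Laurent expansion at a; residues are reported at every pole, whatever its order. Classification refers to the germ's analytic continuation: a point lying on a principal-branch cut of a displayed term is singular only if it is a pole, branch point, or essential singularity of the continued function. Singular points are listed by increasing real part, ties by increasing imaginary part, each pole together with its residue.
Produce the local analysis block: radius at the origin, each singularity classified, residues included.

Radius of convergence at 0: 1/11.
At -1/11: a pole of order 1; residue 3344/82635.
At 4/3 - (1/6)*sqrt(34): a pole of order 1; residue -1672/82635 + (43527/468265)*sqrt(34).
At 4/3 + (1/6)*sqrt(34): a pole of order 1; residue -1672/82635 - (43527/468265)*sqrt(34).

Denominator factor (k + 1/11): pole of order 1 at -1/11, modulus 1/11.
Denominator factor (k**2 - 8*k/3 + 5/6): discriminant 34/9, real irrational roots 4/3 + (1/6)*sqrt(34) and 4/3 - (1/6)*sqrt(34); poles of order 1, moduli 4/3 + (1/6)*sqrt(34) and 4/3 - (1/6)*sqrt(34).
The radius of convergence is the smallest modulus among the singular points: 1/11.
At the order-1 pole -1/11 set g(k) = (k - (-1/11))*f(k) = (-10*k/9 - 2/35)/(k**2 - 8*k/3 + 5/6).
Simple pole: residue = g(a) at a = -1/11, which is 3344/82635.
The factor k**2 - 8*k/3 + 5/6 splits as (k - a)(k - a') with a = 4/3 - (1/6)*sqrt(34), a' = 4/3 + (1/6)*sqrt(34). At the order-1 pole a set g(k) = (k - a)*f(k) = [(-10*k/9 - 2/35)/(k + 1/11)] / (k - a').
Simple pole: residue = g(a) at a = 4/3 - (1/6)*sqrt(34), which is -1672/82635 + (43527/468265)*sqrt(34).
The factor k**2 - 8*k/3 + 5/6 splits as (k - a)(k - a') with a = 4/3 + (1/6)*sqrt(34), a' = 4/3 - (1/6)*sqrt(34). At the order-1 pole a set g(k) = (k - a)*f(k) = [(-10*k/9 - 2/35)/(k + 1/11)] / (k - a').
Simple pole: residue = g(a) at a = 4/3 + (1/6)*sqrt(34), which is -1672/82635 - (43527/468265)*sqrt(34).
List the singular points by increasing real part (a conjugate pair: the negative imaginary part first).


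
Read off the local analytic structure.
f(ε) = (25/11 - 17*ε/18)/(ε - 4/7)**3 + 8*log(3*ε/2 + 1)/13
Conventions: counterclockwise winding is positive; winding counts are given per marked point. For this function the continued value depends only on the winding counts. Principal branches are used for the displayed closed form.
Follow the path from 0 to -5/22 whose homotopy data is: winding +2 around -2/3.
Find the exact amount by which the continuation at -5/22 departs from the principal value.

The rational part is single-valued and drops out of the difference; each branch term changes only by its own monodromy.
(8/13)*log(1 - ε/(-2/3)): each positive loop around -2/3 adds 2*pi*i to the log, so winding +2 contributes (8/13)*(2)*2*pi*i = (32/13)*pi*i.
Summing the contributions at ε = -5/22 gives (32/13)*pi*i.

Continued minus principal equals (32/13)*pi*i.


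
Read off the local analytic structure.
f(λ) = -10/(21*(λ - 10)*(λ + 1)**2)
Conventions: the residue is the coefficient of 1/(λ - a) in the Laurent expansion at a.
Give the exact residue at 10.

The residue is -10/2541.

At the order-1 pole 10 set g(λ) = (λ - (10))*f(λ) = -10/(21*(λ + 1)**2).
Simple pole: residue = g(a) at a = 10, which is -10/2541.


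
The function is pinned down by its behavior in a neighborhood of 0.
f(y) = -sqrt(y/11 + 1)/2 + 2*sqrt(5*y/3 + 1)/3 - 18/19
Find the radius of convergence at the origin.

The radius of convergence is 3/5.

Branch term (2/3)*sqrt(1 - y/(-3/5)): its argument vanishes at y = -3/5, a square-root branch point, modulus 3/5.
Branch term (-1/2)*sqrt(1 - y/(-11)): its argument vanishes at y = -11, a square-root branch point, modulus 11.
The radius of convergence is the smallest modulus among the singular points: 3/5.


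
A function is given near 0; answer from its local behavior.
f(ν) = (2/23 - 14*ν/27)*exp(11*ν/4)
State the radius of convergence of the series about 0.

The radius of convergence is infinite.

The factor exp(11*ν/4) is entire and contributes no finite singular point.
The polynomial part has no poles.
No finite singular points: the Taylor series at 0 converges everywhere.


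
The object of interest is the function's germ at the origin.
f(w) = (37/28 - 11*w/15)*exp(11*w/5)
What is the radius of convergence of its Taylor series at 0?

The factor exp(11*w/5) is entire and contributes no finite singular point.
The polynomial part has no poles.
No finite singular points: the Taylor series at 0 converges everywhere.

The radius of convergence is infinite.


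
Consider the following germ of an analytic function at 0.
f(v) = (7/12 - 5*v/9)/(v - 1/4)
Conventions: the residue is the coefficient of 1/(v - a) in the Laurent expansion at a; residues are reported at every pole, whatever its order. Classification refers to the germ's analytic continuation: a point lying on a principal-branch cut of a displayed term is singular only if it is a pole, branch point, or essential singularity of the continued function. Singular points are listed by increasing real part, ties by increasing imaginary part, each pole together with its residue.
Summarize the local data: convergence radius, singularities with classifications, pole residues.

Denominator factor (v - 1/4): pole of order 1 at 1/4, modulus 1/4.
The radius of convergence is the smallest modulus among the singular points: 1/4.
At the order-1 pole 1/4 set g(v) = (v - (1/4))*f(v) = 7/12 - 5*v/9.
Simple pole: residue = g(a) at a = 1/4, which is 4/9.

Radius of convergence at 0: 1/4.
At 1/4: a pole of order 1; residue 4/9.


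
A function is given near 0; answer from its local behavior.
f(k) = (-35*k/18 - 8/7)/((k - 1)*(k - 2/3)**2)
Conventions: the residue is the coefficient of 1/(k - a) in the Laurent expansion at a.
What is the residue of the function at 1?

The residue is -389/14.

At the order-1 pole 1 set g(k) = (k - (1))*f(k) = (-35*k/18 - 8/7)/(k - 2/3)**2.
Simple pole: residue = g(a) at a = 1, which is -389/14.


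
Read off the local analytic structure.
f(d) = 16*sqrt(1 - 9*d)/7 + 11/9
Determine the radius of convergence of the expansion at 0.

The radius of convergence is 1/9.

Branch term (16/7)*sqrt(1 - d/(1/9)): its argument vanishes at d = 1/9, a square-root branch point, modulus 1/9.
The radius of convergence is the smallest modulus among the singular points: 1/9.


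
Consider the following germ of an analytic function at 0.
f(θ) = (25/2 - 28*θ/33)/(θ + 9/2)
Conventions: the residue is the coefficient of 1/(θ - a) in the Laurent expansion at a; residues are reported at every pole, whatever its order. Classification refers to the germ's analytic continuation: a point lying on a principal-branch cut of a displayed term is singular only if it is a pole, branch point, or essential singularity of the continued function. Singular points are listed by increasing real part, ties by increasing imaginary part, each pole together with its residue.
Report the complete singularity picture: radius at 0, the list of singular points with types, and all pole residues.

Radius of convergence at 0: 9/2.
At -9/2: a pole of order 1; residue 359/22.

Denominator factor (θ + 9/2): pole of order 1 at -9/2, modulus 9/2.
The radius of convergence is the smallest modulus among the singular points: 9/2.
At the order-1 pole -9/2 set g(θ) = (θ - (-9/2))*f(θ) = 25/2 - 28*θ/33.
Simple pole: residue = g(a) at a = -9/2, which is 359/22.


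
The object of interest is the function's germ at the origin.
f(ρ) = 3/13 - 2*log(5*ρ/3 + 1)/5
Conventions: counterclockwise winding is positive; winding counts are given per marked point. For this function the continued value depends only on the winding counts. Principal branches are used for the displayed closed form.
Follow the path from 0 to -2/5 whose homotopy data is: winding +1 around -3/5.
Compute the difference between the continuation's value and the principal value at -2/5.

The rational part is single-valued and drops out of the difference; each branch term changes only by its own monodromy.
(-2/5)*log(1 - ρ/(-3/5)): each positive loop around -3/5 adds 2*pi*i to the log, so winding +1 contributes (-2/5)*(1)*2*pi*i = -(4/5)*pi*i.
Summing the contributions at ρ = -2/5 gives -(4/5)*pi*i.

Continued minus principal equals -(4/5)*pi*i.
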